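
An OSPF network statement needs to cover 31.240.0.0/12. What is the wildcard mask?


Subnet mask: 255.240.0.0
Wildcard = 255.255.255.255 - subnet mask
255 - 255 = 0
255 - 240 = 15
255 - 0 = 255
255 - 0 = 255
Wildcard: 0.15.255.255


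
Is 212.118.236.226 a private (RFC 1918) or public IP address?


RFC 1918 private ranges:
  10.0.0.0/8 (10.0.0.0 - 10.255.255.255)
  172.16.0.0/12 (172.16.0.0 - 172.31.255.255)
  192.168.0.0/16 (192.168.0.0 - 192.168.255.255)
Public (not in any RFC 1918 range)


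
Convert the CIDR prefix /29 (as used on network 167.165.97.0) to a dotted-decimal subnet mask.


/29 means 29 network bits, 3 host bits
Binary: 11111111111111111111111111111000
Mask: 255.255.255.248


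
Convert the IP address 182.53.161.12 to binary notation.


182 = 10110110
53 = 00110101
161 = 10100001
12 = 00001100
Binary: 10110110.00110101.10100001.00001100


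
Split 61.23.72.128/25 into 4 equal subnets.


New prefix = 25 + 2 = 27
Each subnet has 32 addresses
  61.23.72.128/27
  61.23.72.160/27
  61.23.72.192/27
  61.23.72.224/27
Subnets: 61.23.72.128/27, 61.23.72.160/27, 61.23.72.192/27, 61.23.72.224/27


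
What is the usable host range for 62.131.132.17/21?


Network: 62.131.128.0
Broadcast: 62.131.135.255
First usable = network + 1
Last usable = broadcast - 1
Range: 62.131.128.1 to 62.131.135.254


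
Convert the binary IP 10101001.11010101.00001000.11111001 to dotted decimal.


10101001 = 169
11010101 = 213
00001000 = 8
11111001 = 249
IP: 169.213.8.249


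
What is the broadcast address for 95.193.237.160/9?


Network: 95.128.0.0/9
Host bits = 23
Set all host bits to 1:
Broadcast: 95.255.255.255


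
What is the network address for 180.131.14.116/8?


IP:   10110100.10000011.00001110.01110100
Mask: 11111111.00000000.00000000.00000000
AND operation:
Net:  10110100.00000000.00000000.00000000
Network: 180.0.0.0/8


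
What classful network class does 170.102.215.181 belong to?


First octet: 170
Binary: 10101010
10xxxxxx -> Class B (128-191)
Class B, default mask 255.255.0.0 (/16)


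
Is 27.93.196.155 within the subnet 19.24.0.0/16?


Subnet network: 19.24.0.0
Test IP AND mask: 27.93.0.0
No, 27.93.196.155 is not in 19.24.0.0/16


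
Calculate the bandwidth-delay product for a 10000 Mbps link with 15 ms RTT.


BDP = bandwidth * RTT
= 10000 Mbps * 15 ms
= 10000 * 1e6 * 15 / 1000 bits
= 150000000 bits
= 18750000 bytes
= 18310.5469 KB
BDP = 150000000 bits (18750000 bytes)


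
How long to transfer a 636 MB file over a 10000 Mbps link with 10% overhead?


Effective throughput = 10000 * (1 - 10/100) = 9000 Mbps
File size in Mb = 636 * 8 = 5088 Mb
Time = 5088 / 9000
Time = 0.5653 seconds


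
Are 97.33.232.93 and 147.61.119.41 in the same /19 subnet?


Mask: 255.255.224.0
97.33.232.93 AND mask = 97.33.224.0
147.61.119.41 AND mask = 147.61.96.0
No, different subnets (97.33.224.0 vs 147.61.96.0)


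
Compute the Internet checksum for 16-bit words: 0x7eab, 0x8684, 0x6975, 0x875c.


Sum all words (with carry folding):
+ 0x7eab = 0x7eab
+ 0x8684 = 0x0530
+ 0x6975 = 0x6ea5
+ 0x875c = 0xf601
One's complement: ~0xf601
Checksum = 0x09fe


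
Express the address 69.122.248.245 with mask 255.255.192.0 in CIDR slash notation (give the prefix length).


Binary: 11111111.11111111.11000000.00000000
Count leading 1s
Prefix: /18


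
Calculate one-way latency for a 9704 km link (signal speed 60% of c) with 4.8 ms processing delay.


Speed = 0.6 * 3e5 km/s = 180000 km/s
Propagation delay = 9704 / 180000 = 0.0539 s = 53.9111 ms
Processing delay = 4.8 ms
Total one-way latency = 58.7111 ms


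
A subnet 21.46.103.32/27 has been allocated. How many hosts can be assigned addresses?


Host bits = 32 - 27 = 5
Total addresses = 2^5 = 32
Usable = total - 2 (network and broadcast)
Usable hosts: 30


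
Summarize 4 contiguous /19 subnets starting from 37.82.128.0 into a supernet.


Original prefix: /19
Number of subnets: 4 = 2^2
New prefix = 19 - 2 = 17
Supernet: 37.82.128.0/17


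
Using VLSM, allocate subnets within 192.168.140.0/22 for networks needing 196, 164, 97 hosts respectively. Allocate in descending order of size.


196 hosts -> /24 (254 usable): 192.168.140.0/24
164 hosts -> /24 (254 usable): 192.168.141.0/24
97 hosts -> /25 (126 usable): 192.168.142.0/25
Allocation: 192.168.140.0/24 (196 hosts, 254 usable); 192.168.141.0/24 (164 hosts, 254 usable); 192.168.142.0/25 (97 hosts, 126 usable)


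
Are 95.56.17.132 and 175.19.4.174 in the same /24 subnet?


Mask: 255.255.255.0
95.56.17.132 AND mask = 95.56.17.0
175.19.4.174 AND mask = 175.19.4.0
No, different subnets (95.56.17.0 vs 175.19.4.0)


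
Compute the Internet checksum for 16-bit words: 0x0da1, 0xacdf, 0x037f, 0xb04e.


Sum all words (with carry folding):
+ 0x0da1 = 0x0da1
+ 0xacdf = 0xba80
+ 0x037f = 0xbdff
+ 0xb04e = 0x6e4e
One's complement: ~0x6e4e
Checksum = 0x91b1


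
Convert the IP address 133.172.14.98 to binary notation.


133 = 10000101
172 = 10101100
14 = 00001110
98 = 01100010
Binary: 10000101.10101100.00001110.01100010


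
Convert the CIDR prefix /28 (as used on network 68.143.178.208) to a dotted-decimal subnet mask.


/28 means 28 network bits, 4 host bits
Binary: 11111111111111111111111111110000
Mask: 255.255.255.240


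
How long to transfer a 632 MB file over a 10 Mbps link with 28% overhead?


Effective throughput = 10 * (1 - 28/100) = 7.2 Mbps
File size in Mb = 632 * 8 = 5056 Mb
Time = 5056 / 7.2
Time = 702.2222 seconds


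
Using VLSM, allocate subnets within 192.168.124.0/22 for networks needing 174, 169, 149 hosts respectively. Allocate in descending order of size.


174 hosts -> /24 (254 usable): 192.168.124.0/24
169 hosts -> /24 (254 usable): 192.168.125.0/24
149 hosts -> /24 (254 usable): 192.168.126.0/24
Allocation: 192.168.124.0/24 (174 hosts, 254 usable); 192.168.125.0/24 (169 hosts, 254 usable); 192.168.126.0/24 (149 hosts, 254 usable)


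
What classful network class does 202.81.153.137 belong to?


First octet: 202
Binary: 11001010
110xxxxx -> Class C (192-223)
Class C, default mask 255.255.255.0 (/24)


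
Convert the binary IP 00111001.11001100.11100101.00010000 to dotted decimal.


00111001 = 57
11001100 = 204
11100101 = 229
00010000 = 16
IP: 57.204.229.16


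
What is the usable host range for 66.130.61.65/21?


Network: 66.130.56.0
Broadcast: 66.130.63.255
First usable = network + 1
Last usable = broadcast - 1
Range: 66.130.56.1 to 66.130.63.254


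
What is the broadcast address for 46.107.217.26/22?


Network: 46.107.216.0/22
Host bits = 10
Set all host bits to 1:
Broadcast: 46.107.219.255


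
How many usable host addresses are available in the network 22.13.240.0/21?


Host bits = 32 - 21 = 11
Total addresses = 2^11 = 2048
Usable = total - 2 (network and broadcast)
Usable hosts: 2046


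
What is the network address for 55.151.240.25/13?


IP:   00110111.10010111.11110000.00011001
Mask: 11111111.11111000.00000000.00000000
AND operation:
Net:  00110111.10010000.00000000.00000000
Network: 55.144.0.0/13


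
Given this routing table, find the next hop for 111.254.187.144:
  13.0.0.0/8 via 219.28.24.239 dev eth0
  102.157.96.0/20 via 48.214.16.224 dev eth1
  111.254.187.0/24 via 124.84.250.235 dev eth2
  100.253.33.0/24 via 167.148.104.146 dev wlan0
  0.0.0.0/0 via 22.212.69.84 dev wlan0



Longest prefix match for 111.254.187.144:
  /8 13.0.0.0: no
  /20 102.157.96.0: no
  /24 111.254.187.0: MATCH
  /24 100.253.33.0: no
  /0 0.0.0.0: MATCH
Selected: next-hop 124.84.250.235 via eth2 (matched /24)


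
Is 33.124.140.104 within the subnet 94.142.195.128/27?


Subnet network: 94.142.195.128
Test IP AND mask: 33.124.140.96
No, 33.124.140.104 is not in 94.142.195.128/27


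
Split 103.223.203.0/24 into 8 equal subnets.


New prefix = 24 + 3 = 27
Each subnet has 32 addresses
  103.223.203.0/27
  103.223.203.32/27
  103.223.203.64/27
  103.223.203.96/27
  103.223.203.128/27
  103.223.203.160/27
  103.223.203.192/27
  103.223.203.224/27
Subnets: 103.223.203.0/27, 103.223.203.32/27, 103.223.203.64/27, 103.223.203.96/27, 103.223.203.128/27, 103.223.203.160/27, 103.223.203.192/27, 103.223.203.224/27


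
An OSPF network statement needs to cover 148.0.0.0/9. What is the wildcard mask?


Subnet mask: 255.128.0.0
Wildcard = 255.255.255.255 - subnet mask
255 - 255 = 0
255 - 128 = 127
255 - 0 = 255
255 - 0 = 255
Wildcard: 0.127.255.255


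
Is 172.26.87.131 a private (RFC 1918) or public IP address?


RFC 1918 private ranges:
  10.0.0.0/8 (10.0.0.0 - 10.255.255.255)
  172.16.0.0/12 (172.16.0.0 - 172.31.255.255)
  192.168.0.0/16 (192.168.0.0 - 192.168.255.255)
Private (in 172.16.0.0/12)


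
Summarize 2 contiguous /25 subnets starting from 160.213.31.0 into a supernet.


Original prefix: /25
Number of subnets: 2 = 2^1
New prefix = 25 - 1 = 24
Supernet: 160.213.31.0/24


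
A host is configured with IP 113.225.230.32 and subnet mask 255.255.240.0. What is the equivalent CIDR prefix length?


Binary: 11111111.11111111.11110000.00000000
Count leading 1s
Prefix: /20


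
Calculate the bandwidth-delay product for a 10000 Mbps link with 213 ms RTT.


BDP = bandwidth * RTT
= 10000 Mbps * 213 ms
= 10000 * 1e6 * 213 / 1000 bits
= 2130000000 bits
= 266250000 bytes
= 260009.7656 KB
BDP = 2130000000 bits (266250000 bytes)


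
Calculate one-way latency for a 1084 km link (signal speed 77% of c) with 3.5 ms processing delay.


Speed = 0.77 * 3e5 km/s = 231000 km/s
Propagation delay = 1084 / 231000 = 0.0047 s = 4.6926 ms
Processing delay = 3.5 ms
Total one-way latency = 8.1926 ms


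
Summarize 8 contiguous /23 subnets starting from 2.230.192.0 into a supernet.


Original prefix: /23
Number of subnets: 8 = 2^3
New prefix = 23 - 3 = 20
Supernet: 2.230.192.0/20


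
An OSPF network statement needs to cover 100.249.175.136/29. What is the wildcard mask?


Subnet mask: 255.255.255.248
Wildcard = 255.255.255.255 - subnet mask
255 - 255 = 0
255 - 255 = 0
255 - 255 = 0
255 - 248 = 7
Wildcard: 0.0.0.7


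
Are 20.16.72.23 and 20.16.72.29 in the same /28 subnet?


Mask: 255.255.255.240
20.16.72.23 AND mask = 20.16.72.16
20.16.72.29 AND mask = 20.16.72.16
Yes, same subnet (20.16.72.16)


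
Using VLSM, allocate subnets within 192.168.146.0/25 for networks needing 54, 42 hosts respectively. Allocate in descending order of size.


54 hosts -> /26 (62 usable): 192.168.146.0/26
42 hosts -> /26 (62 usable): 192.168.146.64/26
Allocation: 192.168.146.0/26 (54 hosts, 62 usable); 192.168.146.64/26 (42 hosts, 62 usable)


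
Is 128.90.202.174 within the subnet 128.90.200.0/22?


Subnet network: 128.90.200.0
Test IP AND mask: 128.90.200.0
Yes, 128.90.202.174 is in 128.90.200.0/22


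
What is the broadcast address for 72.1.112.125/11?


Network: 72.0.0.0/11
Host bits = 21
Set all host bits to 1:
Broadcast: 72.31.255.255


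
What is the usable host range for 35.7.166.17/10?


Network: 35.0.0.0
Broadcast: 35.63.255.255
First usable = network + 1
Last usable = broadcast - 1
Range: 35.0.0.1 to 35.63.255.254


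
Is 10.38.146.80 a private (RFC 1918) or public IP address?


RFC 1918 private ranges:
  10.0.0.0/8 (10.0.0.0 - 10.255.255.255)
  172.16.0.0/12 (172.16.0.0 - 172.31.255.255)
  192.168.0.0/16 (192.168.0.0 - 192.168.255.255)
Private (in 10.0.0.0/8)


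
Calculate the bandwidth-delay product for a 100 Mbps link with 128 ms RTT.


BDP = bandwidth * RTT
= 100 Mbps * 128 ms
= 100 * 1e6 * 128 / 1000 bits
= 12800000 bits
= 1600000 bytes
= 1562.5 KB
BDP = 12800000 bits (1600000 bytes)


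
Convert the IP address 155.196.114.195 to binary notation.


155 = 10011011
196 = 11000100
114 = 01110010
195 = 11000011
Binary: 10011011.11000100.01110010.11000011


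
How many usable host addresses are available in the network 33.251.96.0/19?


Host bits = 32 - 19 = 13
Total addresses = 2^13 = 8192
Usable = total - 2 (network and broadcast)
Usable hosts: 8190


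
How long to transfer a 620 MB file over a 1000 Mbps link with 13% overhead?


Effective throughput = 1000 * (1 - 13/100) = 870 Mbps
File size in Mb = 620 * 8 = 4960 Mb
Time = 4960 / 870
Time = 5.7011 seconds


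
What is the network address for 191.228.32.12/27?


IP:   10111111.11100100.00100000.00001100
Mask: 11111111.11111111.11111111.11100000
AND operation:
Net:  10111111.11100100.00100000.00000000
Network: 191.228.32.0/27


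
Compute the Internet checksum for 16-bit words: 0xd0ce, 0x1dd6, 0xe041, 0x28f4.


Sum all words (with carry folding):
+ 0xd0ce = 0xd0ce
+ 0x1dd6 = 0xeea4
+ 0xe041 = 0xcee6
+ 0x28f4 = 0xf7da
One's complement: ~0xf7da
Checksum = 0x0825


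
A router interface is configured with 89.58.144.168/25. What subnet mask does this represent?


/25 means 25 network bits, 7 host bits
Binary: 11111111111111111111111110000000
Mask: 255.255.255.128


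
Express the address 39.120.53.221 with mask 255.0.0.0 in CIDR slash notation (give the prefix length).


Binary: 11111111.00000000.00000000.00000000
Count leading 1s
Prefix: /8


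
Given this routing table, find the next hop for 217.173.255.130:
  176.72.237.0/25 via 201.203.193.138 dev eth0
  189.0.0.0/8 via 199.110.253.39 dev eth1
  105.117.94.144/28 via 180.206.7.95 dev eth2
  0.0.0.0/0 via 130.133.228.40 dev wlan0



Longest prefix match for 217.173.255.130:
  /25 176.72.237.0: no
  /8 189.0.0.0: no
  /28 105.117.94.144: no
  /0 0.0.0.0: MATCH
Selected: next-hop 130.133.228.40 via wlan0 (matched /0)


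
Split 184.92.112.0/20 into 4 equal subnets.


New prefix = 20 + 2 = 22
Each subnet has 1024 addresses
  184.92.112.0/22
  184.92.116.0/22
  184.92.120.0/22
  184.92.124.0/22
Subnets: 184.92.112.0/22, 184.92.116.0/22, 184.92.120.0/22, 184.92.124.0/22


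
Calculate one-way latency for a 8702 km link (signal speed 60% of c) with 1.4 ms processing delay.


Speed = 0.6 * 3e5 km/s = 180000 km/s
Propagation delay = 8702 / 180000 = 0.0483 s = 48.3444 ms
Processing delay = 1.4 ms
Total one-way latency = 49.7444 ms


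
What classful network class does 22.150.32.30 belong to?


First octet: 22
Binary: 00010110
0xxxxxxx -> Class A (1-126)
Class A, default mask 255.0.0.0 (/8)


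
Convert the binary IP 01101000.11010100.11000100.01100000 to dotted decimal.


01101000 = 104
11010100 = 212
11000100 = 196
01100000 = 96
IP: 104.212.196.96


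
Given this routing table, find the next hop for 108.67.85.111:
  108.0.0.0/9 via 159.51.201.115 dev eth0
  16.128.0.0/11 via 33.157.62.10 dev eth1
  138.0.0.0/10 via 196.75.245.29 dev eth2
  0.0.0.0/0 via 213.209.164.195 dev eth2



Longest prefix match for 108.67.85.111:
  /9 108.0.0.0: MATCH
  /11 16.128.0.0: no
  /10 138.0.0.0: no
  /0 0.0.0.0: MATCH
Selected: next-hop 159.51.201.115 via eth0 (matched /9)


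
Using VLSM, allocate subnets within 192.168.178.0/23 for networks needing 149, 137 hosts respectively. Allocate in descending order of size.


149 hosts -> /24 (254 usable): 192.168.178.0/24
137 hosts -> /24 (254 usable): 192.168.179.0/24
Allocation: 192.168.178.0/24 (149 hosts, 254 usable); 192.168.179.0/24 (137 hosts, 254 usable)


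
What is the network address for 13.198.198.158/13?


IP:   00001101.11000110.11000110.10011110
Mask: 11111111.11111000.00000000.00000000
AND operation:
Net:  00001101.11000000.00000000.00000000
Network: 13.192.0.0/13


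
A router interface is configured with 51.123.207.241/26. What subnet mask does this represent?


/26 means 26 network bits, 6 host bits
Binary: 11111111111111111111111111000000
Mask: 255.255.255.192


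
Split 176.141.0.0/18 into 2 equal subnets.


New prefix = 18 + 1 = 19
Each subnet has 8192 addresses
  176.141.0.0/19
  176.141.32.0/19
Subnets: 176.141.0.0/19, 176.141.32.0/19


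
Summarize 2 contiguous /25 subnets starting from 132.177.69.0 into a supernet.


Original prefix: /25
Number of subnets: 2 = 2^1
New prefix = 25 - 1 = 24
Supernet: 132.177.69.0/24


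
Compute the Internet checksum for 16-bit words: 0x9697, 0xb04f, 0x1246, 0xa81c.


Sum all words (with carry folding):
+ 0x9697 = 0x9697
+ 0xb04f = 0x46e7
+ 0x1246 = 0x592d
+ 0xa81c = 0x014a
One's complement: ~0x014a
Checksum = 0xfeb5


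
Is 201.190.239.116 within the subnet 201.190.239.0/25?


Subnet network: 201.190.239.0
Test IP AND mask: 201.190.239.0
Yes, 201.190.239.116 is in 201.190.239.0/25


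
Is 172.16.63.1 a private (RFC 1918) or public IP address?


RFC 1918 private ranges:
  10.0.0.0/8 (10.0.0.0 - 10.255.255.255)
  172.16.0.0/12 (172.16.0.0 - 172.31.255.255)
  192.168.0.0/16 (192.168.0.0 - 192.168.255.255)
Private (in 172.16.0.0/12)


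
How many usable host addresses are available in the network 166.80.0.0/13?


Host bits = 32 - 13 = 19
Total addresses = 2^19 = 524288
Usable = total - 2 (network and broadcast)
Usable hosts: 524286


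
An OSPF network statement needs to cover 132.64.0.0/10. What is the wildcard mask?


Subnet mask: 255.192.0.0
Wildcard = 255.255.255.255 - subnet mask
255 - 255 = 0
255 - 192 = 63
255 - 0 = 255
255 - 0 = 255
Wildcard: 0.63.255.255


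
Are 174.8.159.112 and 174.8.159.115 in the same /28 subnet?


Mask: 255.255.255.240
174.8.159.112 AND mask = 174.8.159.112
174.8.159.115 AND mask = 174.8.159.112
Yes, same subnet (174.8.159.112)


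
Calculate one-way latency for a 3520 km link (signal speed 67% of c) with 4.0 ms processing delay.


Speed = 0.67 * 3e5 km/s = 201000 km/s
Propagation delay = 3520 / 201000 = 0.0175 s = 17.5124 ms
Processing delay = 4.0 ms
Total one-way latency = 21.5124 ms


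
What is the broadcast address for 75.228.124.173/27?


Network: 75.228.124.160/27
Host bits = 5
Set all host bits to 1:
Broadcast: 75.228.124.191


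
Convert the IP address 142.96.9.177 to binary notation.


142 = 10001110
96 = 01100000
9 = 00001001
177 = 10110001
Binary: 10001110.01100000.00001001.10110001


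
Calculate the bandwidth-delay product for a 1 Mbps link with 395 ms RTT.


BDP = bandwidth * RTT
= 1 Mbps * 395 ms
= 1 * 1e6 * 395 / 1000 bits
= 395000 bits
= 49375 bytes
= 48.2178 KB
BDP = 395000 bits (49375 bytes)


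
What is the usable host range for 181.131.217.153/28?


Network: 181.131.217.144
Broadcast: 181.131.217.159
First usable = network + 1
Last usable = broadcast - 1
Range: 181.131.217.145 to 181.131.217.158


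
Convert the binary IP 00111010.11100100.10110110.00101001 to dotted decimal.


00111010 = 58
11100100 = 228
10110110 = 182
00101001 = 41
IP: 58.228.182.41


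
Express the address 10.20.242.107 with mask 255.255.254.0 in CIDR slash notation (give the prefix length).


Binary: 11111111.11111111.11111110.00000000
Count leading 1s
Prefix: /23


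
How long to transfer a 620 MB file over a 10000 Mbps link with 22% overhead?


Effective throughput = 10000 * (1 - 22/100) = 7800 Mbps
File size in Mb = 620 * 8 = 4960 Mb
Time = 4960 / 7800
Time = 0.6359 seconds


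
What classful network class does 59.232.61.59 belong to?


First octet: 59
Binary: 00111011
0xxxxxxx -> Class A (1-126)
Class A, default mask 255.0.0.0 (/8)


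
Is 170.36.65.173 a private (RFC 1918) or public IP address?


RFC 1918 private ranges:
  10.0.0.0/8 (10.0.0.0 - 10.255.255.255)
  172.16.0.0/12 (172.16.0.0 - 172.31.255.255)
  192.168.0.0/16 (192.168.0.0 - 192.168.255.255)
Public (not in any RFC 1918 range)


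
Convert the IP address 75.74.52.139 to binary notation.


75 = 01001011
74 = 01001010
52 = 00110100
139 = 10001011
Binary: 01001011.01001010.00110100.10001011


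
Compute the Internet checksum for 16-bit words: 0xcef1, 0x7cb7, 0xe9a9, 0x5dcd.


Sum all words (with carry folding):
+ 0xcef1 = 0xcef1
+ 0x7cb7 = 0x4ba9
+ 0xe9a9 = 0x3553
+ 0x5dcd = 0x9320
One's complement: ~0x9320
Checksum = 0x6cdf


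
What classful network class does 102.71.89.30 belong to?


First octet: 102
Binary: 01100110
0xxxxxxx -> Class A (1-126)
Class A, default mask 255.0.0.0 (/8)


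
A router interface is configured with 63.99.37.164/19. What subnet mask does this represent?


/19 means 19 network bits, 13 host bits
Binary: 11111111111111111110000000000000
Mask: 255.255.224.0


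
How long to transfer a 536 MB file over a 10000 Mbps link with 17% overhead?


Effective throughput = 10000 * (1 - 17/100) = 8300 Mbps
File size in Mb = 536 * 8 = 4288 Mb
Time = 4288 / 8300
Time = 0.5166 seconds


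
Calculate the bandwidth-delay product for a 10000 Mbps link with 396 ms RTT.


BDP = bandwidth * RTT
= 10000 Mbps * 396 ms
= 10000 * 1e6 * 396 / 1000 bits
= 3960000000 bits
= 495000000 bytes
= 483398.4375 KB
BDP = 3960000000 bits (495000000 bytes)


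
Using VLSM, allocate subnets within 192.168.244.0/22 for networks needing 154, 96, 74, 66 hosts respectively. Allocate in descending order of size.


154 hosts -> /24 (254 usable): 192.168.244.0/24
96 hosts -> /25 (126 usable): 192.168.245.0/25
74 hosts -> /25 (126 usable): 192.168.245.128/25
66 hosts -> /25 (126 usable): 192.168.246.0/25
Allocation: 192.168.244.0/24 (154 hosts, 254 usable); 192.168.245.0/25 (96 hosts, 126 usable); 192.168.245.128/25 (74 hosts, 126 usable); 192.168.246.0/25 (66 hosts, 126 usable)


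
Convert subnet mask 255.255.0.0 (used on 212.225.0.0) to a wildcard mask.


Subnet mask: 255.255.0.0
Wildcard = 255.255.255.255 - subnet mask
255 - 255 = 0
255 - 255 = 0
255 - 0 = 255
255 - 0 = 255
Wildcard: 0.0.255.255


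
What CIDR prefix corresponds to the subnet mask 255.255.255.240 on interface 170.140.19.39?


Binary: 11111111.11111111.11111111.11110000
Count leading 1s
Prefix: /28


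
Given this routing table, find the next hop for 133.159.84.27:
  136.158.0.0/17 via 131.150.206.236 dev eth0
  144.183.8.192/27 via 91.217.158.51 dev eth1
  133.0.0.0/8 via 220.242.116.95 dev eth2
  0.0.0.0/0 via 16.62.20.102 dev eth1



Longest prefix match for 133.159.84.27:
  /17 136.158.0.0: no
  /27 144.183.8.192: no
  /8 133.0.0.0: MATCH
  /0 0.0.0.0: MATCH
Selected: next-hop 220.242.116.95 via eth2 (matched /8)


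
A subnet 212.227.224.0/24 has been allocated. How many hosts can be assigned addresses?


Host bits = 32 - 24 = 8
Total addresses = 2^8 = 256
Usable = total - 2 (network and broadcast)
Usable hosts: 254


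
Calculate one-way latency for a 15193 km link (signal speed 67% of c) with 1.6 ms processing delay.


Speed = 0.67 * 3e5 km/s = 201000 km/s
Propagation delay = 15193 / 201000 = 0.0756 s = 75.5871 ms
Processing delay = 1.6 ms
Total one-way latency = 77.1871 ms


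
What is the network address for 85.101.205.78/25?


IP:   01010101.01100101.11001101.01001110
Mask: 11111111.11111111.11111111.10000000
AND operation:
Net:  01010101.01100101.11001101.00000000
Network: 85.101.205.0/25


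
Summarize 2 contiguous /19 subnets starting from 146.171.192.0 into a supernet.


Original prefix: /19
Number of subnets: 2 = 2^1
New prefix = 19 - 1 = 18
Supernet: 146.171.192.0/18


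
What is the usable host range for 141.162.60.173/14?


Network: 141.160.0.0
Broadcast: 141.163.255.255
First usable = network + 1
Last usable = broadcast - 1
Range: 141.160.0.1 to 141.163.255.254


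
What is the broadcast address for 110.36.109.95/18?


Network: 110.36.64.0/18
Host bits = 14
Set all host bits to 1:
Broadcast: 110.36.127.255


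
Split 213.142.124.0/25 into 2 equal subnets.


New prefix = 25 + 1 = 26
Each subnet has 64 addresses
  213.142.124.0/26
  213.142.124.64/26
Subnets: 213.142.124.0/26, 213.142.124.64/26


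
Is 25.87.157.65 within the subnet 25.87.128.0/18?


Subnet network: 25.87.128.0
Test IP AND mask: 25.87.128.0
Yes, 25.87.157.65 is in 25.87.128.0/18


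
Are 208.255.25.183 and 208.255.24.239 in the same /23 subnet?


Mask: 255.255.254.0
208.255.25.183 AND mask = 208.255.24.0
208.255.24.239 AND mask = 208.255.24.0
Yes, same subnet (208.255.24.0)


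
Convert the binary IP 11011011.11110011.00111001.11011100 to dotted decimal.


11011011 = 219
11110011 = 243
00111001 = 57
11011100 = 220
IP: 219.243.57.220


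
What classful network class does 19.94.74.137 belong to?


First octet: 19
Binary: 00010011
0xxxxxxx -> Class A (1-126)
Class A, default mask 255.0.0.0 (/8)


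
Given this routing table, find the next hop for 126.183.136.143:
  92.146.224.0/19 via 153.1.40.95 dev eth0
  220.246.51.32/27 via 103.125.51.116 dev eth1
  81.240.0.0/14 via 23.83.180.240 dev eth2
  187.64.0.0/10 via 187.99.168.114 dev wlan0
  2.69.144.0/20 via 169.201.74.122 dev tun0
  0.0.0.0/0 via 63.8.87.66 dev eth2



Longest prefix match for 126.183.136.143:
  /19 92.146.224.0: no
  /27 220.246.51.32: no
  /14 81.240.0.0: no
  /10 187.64.0.0: no
  /20 2.69.144.0: no
  /0 0.0.0.0: MATCH
Selected: next-hop 63.8.87.66 via eth2 (matched /0)


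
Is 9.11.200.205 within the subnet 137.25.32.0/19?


Subnet network: 137.25.32.0
Test IP AND mask: 9.11.192.0
No, 9.11.200.205 is not in 137.25.32.0/19


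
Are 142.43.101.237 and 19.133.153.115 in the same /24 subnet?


Mask: 255.255.255.0
142.43.101.237 AND mask = 142.43.101.0
19.133.153.115 AND mask = 19.133.153.0
No, different subnets (142.43.101.0 vs 19.133.153.0)


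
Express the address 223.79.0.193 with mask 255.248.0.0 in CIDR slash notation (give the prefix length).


Binary: 11111111.11111000.00000000.00000000
Count leading 1s
Prefix: /13


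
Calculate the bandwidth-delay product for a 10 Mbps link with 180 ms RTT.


BDP = bandwidth * RTT
= 10 Mbps * 180 ms
= 10 * 1e6 * 180 / 1000 bits
= 1800000 bits
= 225000 bytes
= 219.7266 KB
BDP = 1800000 bits (225000 bytes)


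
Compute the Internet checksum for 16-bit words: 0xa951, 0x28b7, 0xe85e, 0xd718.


Sum all words (with carry folding):
+ 0xa951 = 0xa951
+ 0x28b7 = 0xd208
+ 0xe85e = 0xba67
+ 0xd718 = 0x9180
One's complement: ~0x9180
Checksum = 0x6e7f


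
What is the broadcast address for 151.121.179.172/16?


Network: 151.121.0.0/16
Host bits = 16
Set all host bits to 1:
Broadcast: 151.121.255.255


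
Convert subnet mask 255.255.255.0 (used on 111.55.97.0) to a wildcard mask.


Subnet mask: 255.255.255.0
Wildcard = 255.255.255.255 - subnet mask
255 - 255 = 0
255 - 255 = 0
255 - 255 = 0
255 - 0 = 255
Wildcard: 0.0.0.255


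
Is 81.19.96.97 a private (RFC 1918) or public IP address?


RFC 1918 private ranges:
  10.0.0.0/8 (10.0.0.0 - 10.255.255.255)
  172.16.0.0/12 (172.16.0.0 - 172.31.255.255)
  192.168.0.0/16 (192.168.0.0 - 192.168.255.255)
Public (not in any RFC 1918 range)


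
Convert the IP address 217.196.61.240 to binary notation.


217 = 11011001
196 = 11000100
61 = 00111101
240 = 11110000
Binary: 11011001.11000100.00111101.11110000


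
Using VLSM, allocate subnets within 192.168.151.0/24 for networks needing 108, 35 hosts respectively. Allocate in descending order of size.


108 hosts -> /25 (126 usable): 192.168.151.0/25
35 hosts -> /26 (62 usable): 192.168.151.128/26
Allocation: 192.168.151.0/25 (108 hosts, 126 usable); 192.168.151.128/26 (35 hosts, 62 usable)


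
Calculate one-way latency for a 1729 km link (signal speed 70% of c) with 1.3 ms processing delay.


Speed = 0.7 * 3e5 km/s = 210000 km/s
Propagation delay = 1729 / 210000 = 0.0082 s = 8.2333 ms
Processing delay = 1.3 ms
Total one-way latency = 9.5333 ms


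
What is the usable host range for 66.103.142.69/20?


Network: 66.103.128.0
Broadcast: 66.103.143.255
First usable = network + 1
Last usable = broadcast - 1
Range: 66.103.128.1 to 66.103.143.254


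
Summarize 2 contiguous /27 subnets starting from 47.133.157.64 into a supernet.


Original prefix: /27
Number of subnets: 2 = 2^1
New prefix = 27 - 1 = 26
Supernet: 47.133.157.64/26


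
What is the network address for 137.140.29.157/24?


IP:   10001001.10001100.00011101.10011101
Mask: 11111111.11111111.11111111.00000000
AND operation:
Net:  10001001.10001100.00011101.00000000
Network: 137.140.29.0/24


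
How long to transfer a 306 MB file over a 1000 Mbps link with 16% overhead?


Effective throughput = 1000 * (1 - 16/100) = 840 Mbps
File size in Mb = 306 * 8 = 2448 Mb
Time = 2448 / 840
Time = 2.9143 seconds


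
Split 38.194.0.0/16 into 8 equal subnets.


New prefix = 16 + 3 = 19
Each subnet has 8192 addresses
  38.194.0.0/19
  38.194.32.0/19
  38.194.64.0/19
  38.194.96.0/19
  38.194.128.0/19
  38.194.160.0/19
  38.194.192.0/19
  38.194.224.0/19
Subnets: 38.194.0.0/19, 38.194.32.0/19, 38.194.64.0/19, 38.194.96.0/19, 38.194.128.0/19, 38.194.160.0/19, 38.194.192.0/19, 38.194.224.0/19


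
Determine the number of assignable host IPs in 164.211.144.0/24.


Host bits = 32 - 24 = 8
Total addresses = 2^8 = 256
Usable = total - 2 (network and broadcast)
Usable hosts: 254


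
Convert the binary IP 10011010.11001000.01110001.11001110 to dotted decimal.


10011010 = 154
11001000 = 200
01110001 = 113
11001110 = 206
IP: 154.200.113.206


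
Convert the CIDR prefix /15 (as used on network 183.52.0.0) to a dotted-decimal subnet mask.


/15 means 15 network bits, 17 host bits
Binary: 11111111111111100000000000000000
Mask: 255.254.0.0


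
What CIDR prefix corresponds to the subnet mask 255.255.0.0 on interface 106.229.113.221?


Binary: 11111111.11111111.00000000.00000000
Count leading 1s
Prefix: /16


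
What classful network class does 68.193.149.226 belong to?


First octet: 68
Binary: 01000100
0xxxxxxx -> Class A (1-126)
Class A, default mask 255.0.0.0 (/8)


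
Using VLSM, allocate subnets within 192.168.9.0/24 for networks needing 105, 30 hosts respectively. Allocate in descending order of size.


105 hosts -> /25 (126 usable): 192.168.9.0/25
30 hosts -> /27 (30 usable): 192.168.9.128/27
Allocation: 192.168.9.0/25 (105 hosts, 126 usable); 192.168.9.128/27 (30 hosts, 30 usable)


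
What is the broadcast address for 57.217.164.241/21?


Network: 57.217.160.0/21
Host bits = 11
Set all host bits to 1:
Broadcast: 57.217.167.255


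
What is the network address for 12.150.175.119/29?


IP:   00001100.10010110.10101111.01110111
Mask: 11111111.11111111.11111111.11111000
AND operation:
Net:  00001100.10010110.10101111.01110000
Network: 12.150.175.112/29


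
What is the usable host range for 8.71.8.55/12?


Network: 8.64.0.0
Broadcast: 8.79.255.255
First usable = network + 1
Last usable = broadcast - 1
Range: 8.64.0.1 to 8.79.255.254


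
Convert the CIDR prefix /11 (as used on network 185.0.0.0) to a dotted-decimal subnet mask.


/11 means 11 network bits, 21 host bits
Binary: 11111111111000000000000000000000
Mask: 255.224.0.0


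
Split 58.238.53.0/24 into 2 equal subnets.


New prefix = 24 + 1 = 25
Each subnet has 128 addresses
  58.238.53.0/25
  58.238.53.128/25
Subnets: 58.238.53.0/25, 58.238.53.128/25


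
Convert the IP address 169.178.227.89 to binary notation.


169 = 10101001
178 = 10110010
227 = 11100011
89 = 01011001
Binary: 10101001.10110010.11100011.01011001


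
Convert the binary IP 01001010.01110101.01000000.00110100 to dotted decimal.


01001010 = 74
01110101 = 117
01000000 = 64
00110100 = 52
IP: 74.117.64.52


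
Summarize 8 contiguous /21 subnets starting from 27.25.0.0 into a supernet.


Original prefix: /21
Number of subnets: 8 = 2^3
New prefix = 21 - 3 = 18
Supernet: 27.25.0.0/18


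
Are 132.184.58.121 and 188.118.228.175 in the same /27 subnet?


Mask: 255.255.255.224
132.184.58.121 AND mask = 132.184.58.96
188.118.228.175 AND mask = 188.118.228.160
No, different subnets (132.184.58.96 vs 188.118.228.160)


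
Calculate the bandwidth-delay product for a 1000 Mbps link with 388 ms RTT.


BDP = bandwidth * RTT
= 1000 Mbps * 388 ms
= 1000 * 1e6 * 388 / 1000 bits
= 388000000 bits
= 48500000 bytes
= 47363.2812 KB
BDP = 388000000 bits (48500000 bytes)


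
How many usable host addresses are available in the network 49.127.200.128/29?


Host bits = 32 - 29 = 3
Total addresses = 2^3 = 8
Usable = total - 2 (network and broadcast)
Usable hosts: 6


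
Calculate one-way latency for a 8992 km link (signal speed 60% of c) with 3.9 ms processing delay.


Speed = 0.6 * 3e5 km/s = 180000 km/s
Propagation delay = 8992 / 180000 = 0.05 s = 49.9556 ms
Processing delay = 3.9 ms
Total one-way latency = 53.8556 ms


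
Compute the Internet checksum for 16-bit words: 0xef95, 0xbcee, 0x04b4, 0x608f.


Sum all words (with carry folding):
+ 0xef95 = 0xef95
+ 0xbcee = 0xac84
+ 0x04b4 = 0xb138
+ 0x608f = 0x11c8
One's complement: ~0x11c8
Checksum = 0xee37


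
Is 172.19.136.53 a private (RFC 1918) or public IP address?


RFC 1918 private ranges:
  10.0.0.0/8 (10.0.0.0 - 10.255.255.255)
  172.16.0.0/12 (172.16.0.0 - 172.31.255.255)
  192.168.0.0/16 (192.168.0.0 - 192.168.255.255)
Private (in 172.16.0.0/12)


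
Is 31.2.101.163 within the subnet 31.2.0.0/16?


Subnet network: 31.2.0.0
Test IP AND mask: 31.2.0.0
Yes, 31.2.101.163 is in 31.2.0.0/16


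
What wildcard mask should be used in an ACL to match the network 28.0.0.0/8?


Subnet mask: 255.0.0.0
Wildcard = 255.255.255.255 - subnet mask
255 - 255 = 0
255 - 0 = 255
255 - 0 = 255
255 - 0 = 255
Wildcard: 0.255.255.255


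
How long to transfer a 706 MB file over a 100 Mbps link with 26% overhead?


Effective throughput = 100 * (1 - 26/100) = 74 Mbps
File size in Mb = 706 * 8 = 5648 Mb
Time = 5648 / 74
Time = 76.3243 seconds


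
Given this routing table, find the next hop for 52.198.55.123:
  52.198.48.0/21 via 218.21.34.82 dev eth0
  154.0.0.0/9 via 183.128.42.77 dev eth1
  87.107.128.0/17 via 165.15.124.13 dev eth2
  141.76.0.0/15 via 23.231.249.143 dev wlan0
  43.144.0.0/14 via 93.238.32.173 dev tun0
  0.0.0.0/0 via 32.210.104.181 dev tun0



Longest prefix match for 52.198.55.123:
  /21 52.198.48.0: MATCH
  /9 154.0.0.0: no
  /17 87.107.128.0: no
  /15 141.76.0.0: no
  /14 43.144.0.0: no
  /0 0.0.0.0: MATCH
Selected: next-hop 218.21.34.82 via eth0 (matched /21)


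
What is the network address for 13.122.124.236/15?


IP:   00001101.01111010.01111100.11101100
Mask: 11111111.11111110.00000000.00000000
AND operation:
Net:  00001101.01111010.00000000.00000000
Network: 13.122.0.0/15


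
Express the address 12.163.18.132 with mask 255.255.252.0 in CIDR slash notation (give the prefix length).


Binary: 11111111.11111111.11111100.00000000
Count leading 1s
Prefix: /22


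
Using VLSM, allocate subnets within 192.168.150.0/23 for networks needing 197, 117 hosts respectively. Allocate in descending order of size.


197 hosts -> /24 (254 usable): 192.168.150.0/24
117 hosts -> /25 (126 usable): 192.168.151.0/25
Allocation: 192.168.150.0/24 (197 hosts, 254 usable); 192.168.151.0/25 (117 hosts, 126 usable)


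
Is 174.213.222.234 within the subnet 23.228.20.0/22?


Subnet network: 23.228.20.0
Test IP AND mask: 174.213.220.0
No, 174.213.222.234 is not in 23.228.20.0/22


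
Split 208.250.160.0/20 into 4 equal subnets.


New prefix = 20 + 2 = 22
Each subnet has 1024 addresses
  208.250.160.0/22
  208.250.164.0/22
  208.250.168.0/22
  208.250.172.0/22
Subnets: 208.250.160.0/22, 208.250.164.0/22, 208.250.168.0/22, 208.250.172.0/22


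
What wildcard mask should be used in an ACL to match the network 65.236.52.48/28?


Subnet mask: 255.255.255.240
Wildcard = 255.255.255.255 - subnet mask
255 - 255 = 0
255 - 255 = 0
255 - 255 = 0
255 - 240 = 15
Wildcard: 0.0.0.15


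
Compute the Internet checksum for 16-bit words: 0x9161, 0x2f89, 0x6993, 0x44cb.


Sum all words (with carry folding):
+ 0x9161 = 0x9161
+ 0x2f89 = 0xc0ea
+ 0x6993 = 0x2a7e
+ 0x44cb = 0x6f49
One's complement: ~0x6f49
Checksum = 0x90b6


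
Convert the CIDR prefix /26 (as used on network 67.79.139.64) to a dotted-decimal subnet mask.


/26 means 26 network bits, 6 host bits
Binary: 11111111111111111111111111000000
Mask: 255.255.255.192


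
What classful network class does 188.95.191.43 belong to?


First octet: 188
Binary: 10111100
10xxxxxx -> Class B (128-191)
Class B, default mask 255.255.0.0 (/16)


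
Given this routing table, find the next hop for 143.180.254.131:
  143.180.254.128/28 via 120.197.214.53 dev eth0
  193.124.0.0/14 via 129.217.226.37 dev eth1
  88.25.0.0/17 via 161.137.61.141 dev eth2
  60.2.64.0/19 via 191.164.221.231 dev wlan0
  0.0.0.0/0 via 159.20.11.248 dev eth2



Longest prefix match for 143.180.254.131:
  /28 143.180.254.128: MATCH
  /14 193.124.0.0: no
  /17 88.25.0.0: no
  /19 60.2.64.0: no
  /0 0.0.0.0: MATCH
Selected: next-hop 120.197.214.53 via eth0 (matched /28)


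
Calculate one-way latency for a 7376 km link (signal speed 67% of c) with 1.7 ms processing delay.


Speed = 0.67 * 3e5 km/s = 201000 km/s
Propagation delay = 7376 / 201000 = 0.0367 s = 36.6965 ms
Processing delay = 1.7 ms
Total one-way latency = 38.3965 ms


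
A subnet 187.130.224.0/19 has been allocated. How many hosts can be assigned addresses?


Host bits = 32 - 19 = 13
Total addresses = 2^13 = 8192
Usable = total - 2 (network and broadcast)
Usable hosts: 8190


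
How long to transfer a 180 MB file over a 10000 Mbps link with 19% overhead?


Effective throughput = 10000 * (1 - 19/100) = 8100.0 Mbps
File size in Mb = 180 * 8 = 1440 Mb
Time = 1440 / 8100.0
Time = 0.1778 seconds


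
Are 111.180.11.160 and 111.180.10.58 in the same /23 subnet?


Mask: 255.255.254.0
111.180.11.160 AND mask = 111.180.10.0
111.180.10.58 AND mask = 111.180.10.0
Yes, same subnet (111.180.10.0)


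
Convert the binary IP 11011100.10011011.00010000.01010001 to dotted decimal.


11011100 = 220
10011011 = 155
00010000 = 16
01010001 = 81
IP: 220.155.16.81


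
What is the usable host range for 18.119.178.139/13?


Network: 18.112.0.0
Broadcast: 18.119.255.255
First usable = network + 1
Last usable = broadcast - 1
Range: 18.112.0.1 to 18.119.255.254


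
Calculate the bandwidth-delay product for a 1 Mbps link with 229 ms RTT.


BDP = bandwidth * RTT
= 1 Mbps * 229 ms
= 1 * 1e6 * 229 / 1000 bits
= 229000 bits
= 28625 bytes
= 27.9541 KB
BDP = 229000 bits (28625 bytes)


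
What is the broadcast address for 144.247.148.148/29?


Network: 144.247.148.144/29
Host bits = 3
Set all host bits to 1:
Broadcast: 144.247.148.151


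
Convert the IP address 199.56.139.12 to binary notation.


199 = 11000111
56 = 00111000
139 = 10001011
12 = 00001100
Binary: 11000111.00111000.10001011.00001100


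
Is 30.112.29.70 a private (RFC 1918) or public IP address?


RFC 1918 private ranges:
  10.0.0.0/8 (10.0.0.0 - 10.255.255.255)
  172.16.0.0/12 (172.16.0.0 - 172.31.255.255)
  192.168.0.0/16 (192.168.0.0 - 192.168.255.255)
Public (not in any RFC 1918 range)


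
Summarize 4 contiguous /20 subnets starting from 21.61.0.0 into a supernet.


Original prefix: /20
Number of subnets: 4 = 2^2
New prefix = 20 - 2 = 18
Supernet: 21.61.0.0/18


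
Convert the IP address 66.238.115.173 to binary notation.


66 = 01000010
238 = 11101110
115 = 01110011
173 = 10101101
Binary: 01000010.11101110.01110011.10101101


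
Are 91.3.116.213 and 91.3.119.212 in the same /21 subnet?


Mask: 255.255.248.0
91.3.116.213 AND mask = 91.3.112.0
91.3.119.212 AND mask = 91.3.112.0
Yes, same subnet (91.3.112.0)


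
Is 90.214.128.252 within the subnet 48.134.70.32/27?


Subnet network: 48.134.70.32
Test IP AND mask: 90.214.128.224
No, 90.214.128.252 is not in 48.134.70.32/27


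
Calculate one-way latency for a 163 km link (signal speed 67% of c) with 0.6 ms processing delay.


Speed = 0.67 * 3e5 km/s = 201000 km/s
Propagation delay = 163 / 201000 = 0.0008 s = 0.8109 ms
Processing delay = 0.6 ms
Total one-way latency = 1.4109 ms


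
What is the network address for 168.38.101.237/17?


IP:   10101000.00100110.01100101.11101101
Mask: 11111111.11111111.10000000.00000000
AND operation:
Net:  10101000.00100110.00000000.00000000
Network: 168.38.0.0/17
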